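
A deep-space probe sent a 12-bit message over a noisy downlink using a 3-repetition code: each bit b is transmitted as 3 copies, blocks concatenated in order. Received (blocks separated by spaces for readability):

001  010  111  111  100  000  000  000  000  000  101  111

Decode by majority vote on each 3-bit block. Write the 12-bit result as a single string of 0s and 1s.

Block 1 (001): 1 one → 0
Block 2 (010): 1 one → 0
Block 3 (111): 3 ones → 1
Block 4 (111): 3 ones → 1
Block 5 (100): 1 one → 0
Block 6 (000): 0 ones → 0
Block 7 (000): 0 ones → 0
Block 8 (000): 0 ones → 0
Block 9 (000): 0 ones → 0
Block 10 (000): 0 ones → 0
Block 11 (101): 2 ones → 1
Block 12 (111): 3 ones → 1

001100000011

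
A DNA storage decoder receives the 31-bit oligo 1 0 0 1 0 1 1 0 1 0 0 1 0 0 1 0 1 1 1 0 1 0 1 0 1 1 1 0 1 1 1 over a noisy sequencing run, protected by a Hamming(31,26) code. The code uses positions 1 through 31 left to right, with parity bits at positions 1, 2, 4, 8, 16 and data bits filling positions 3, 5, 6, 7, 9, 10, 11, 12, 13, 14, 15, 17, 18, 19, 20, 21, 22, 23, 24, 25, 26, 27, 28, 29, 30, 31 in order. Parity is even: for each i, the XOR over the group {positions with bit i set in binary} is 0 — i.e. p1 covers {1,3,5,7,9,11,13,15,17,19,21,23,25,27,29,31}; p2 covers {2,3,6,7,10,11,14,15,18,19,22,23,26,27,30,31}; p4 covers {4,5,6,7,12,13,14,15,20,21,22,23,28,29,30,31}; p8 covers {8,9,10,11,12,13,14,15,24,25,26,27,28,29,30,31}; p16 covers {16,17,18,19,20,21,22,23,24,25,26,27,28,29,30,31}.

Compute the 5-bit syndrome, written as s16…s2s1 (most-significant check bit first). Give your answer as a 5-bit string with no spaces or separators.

s1 (pos 1,3,5,7,9,11,13,15,17,19,21,23,25,27,29,31): 1⊕0⊕0⊕1⊕1⊕0⊕0⊕1⊕1⊕1⊕1⊕1⊕1⊕1⊕1⊕1 = 0
s2 (pos 2,3,6,7,10,11,14,15,18,19,22,23,26,27,30,31): 0⊕0⊕1⊕1⊕0⊕0⊕0⊕1⊕1⊕1⊕0⊕1⊕1⊕1⊕1⊕1 = 0
s4 (pos 4,5,6,7,12,13,14,15,20,21,22,23,28,29,30,31): 1⊕0⊕1⊕1⊕1⊕0⊕0⊕1⊕0⊕1⊕0⊕1⊕0⊕1⊕1⊕1 = 0
s8 (pos 8,9,10,11,12,13,14,15,24,25,26,27,28,29,30,31): 0⊕1⊕0⊕0⊕1⊕0⊕0⊕1⊕0⊕1⊕1⊕1⊕0⊕1⊕1⊕1 = 1
s16 (pos 16,17,18,19,20,21,22,23,24,25,26,27,28,29,30,31): 0⊕1⊕1⊕1⊕0⊕1⊕0⊕1⊕0⊕1⊕1⊕1⊕0⊕1⊕1⊕1 = 1
Syndrome s16…s1 = 11000 → error at position 24.

11000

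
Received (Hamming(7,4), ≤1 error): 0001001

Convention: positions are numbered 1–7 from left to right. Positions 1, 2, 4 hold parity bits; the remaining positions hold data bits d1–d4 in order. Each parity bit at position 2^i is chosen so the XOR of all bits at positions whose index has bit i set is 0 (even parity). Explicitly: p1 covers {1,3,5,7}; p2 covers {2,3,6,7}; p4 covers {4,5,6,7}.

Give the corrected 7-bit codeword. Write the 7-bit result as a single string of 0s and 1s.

s1 (pos 1,3,5,7): 0⊕0⊕0⊕1 = 1
s2 (pos 2,3,6,7): 0⊕0⊕0⊕1 = 1
s4 (pos 4,5,6,7): 1⊕0⊕0⊕1 = 0
Syndrome s4…s1 = 011 → error at position 3.
Flip position 3: 0001001 → 0011001

0011001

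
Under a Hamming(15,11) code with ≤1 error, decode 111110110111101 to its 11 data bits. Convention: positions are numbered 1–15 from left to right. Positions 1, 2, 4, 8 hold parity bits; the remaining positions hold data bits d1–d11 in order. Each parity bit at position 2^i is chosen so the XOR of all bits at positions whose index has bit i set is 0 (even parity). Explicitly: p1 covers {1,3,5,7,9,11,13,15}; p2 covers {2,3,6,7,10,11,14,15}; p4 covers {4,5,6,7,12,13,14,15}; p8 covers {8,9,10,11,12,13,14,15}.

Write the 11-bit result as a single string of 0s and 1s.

11010111101

s1 (pos 1,3,5,7,9,11,13,15): 1⊕1⊕1⊕1⊕0⊕1⊕1⊕1 = 1
s2 (pos 2,3,6,7,10,11,14,15): 1⊕1⊕0⊕1⊕1⊕1⊕0⊕1 = 0
s4 (pos 4,5,6,7,12,13,14,15): 1⊕1⊕0⊕1⊕1⊕1⊕0⊕1 = 0
s8 (pos 8,9,10,11,12,13,14,15): 1⊕0⊕1⊕1⊕1⊕1⊕0⊕1 = 0
Syndrome s8…s1 = 0001 → error at position 1.
Flip position 1: 111110110111101 → 011110110111101
Read data bits from positions 3,5,6,7,9,10,11,12,13,14,15: 11010111101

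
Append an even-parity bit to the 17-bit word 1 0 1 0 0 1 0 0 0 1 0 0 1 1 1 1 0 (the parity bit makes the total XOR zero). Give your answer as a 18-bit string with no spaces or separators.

XOR of the 17 data bits: 1⊕0⊕1⊕0⊕0⊕1⊕0⊕0⊕0⊕1⊕0⊕0⊕1⊕1⊕1⊕1⊕0 = 0
Parity bit = 0 (so all 18 bits XOR to 0).

101001000100111100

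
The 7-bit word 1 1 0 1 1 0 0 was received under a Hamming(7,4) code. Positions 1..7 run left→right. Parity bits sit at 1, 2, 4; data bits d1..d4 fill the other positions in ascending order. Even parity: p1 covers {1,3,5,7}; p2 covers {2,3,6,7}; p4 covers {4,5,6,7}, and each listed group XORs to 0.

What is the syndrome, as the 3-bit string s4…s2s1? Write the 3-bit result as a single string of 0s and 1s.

010

s1 (pos 1,3,5,7): 1⊕0⊕1⊕0 = 0
s2 (pos 2,3,6,7): 1⊕0⊕0⊕0 = 1
s4 (pos 4,5,6,7): 1⊕1⊕0⊕0 = 0
Syndrome s4…s1 = 010 → error at position 2.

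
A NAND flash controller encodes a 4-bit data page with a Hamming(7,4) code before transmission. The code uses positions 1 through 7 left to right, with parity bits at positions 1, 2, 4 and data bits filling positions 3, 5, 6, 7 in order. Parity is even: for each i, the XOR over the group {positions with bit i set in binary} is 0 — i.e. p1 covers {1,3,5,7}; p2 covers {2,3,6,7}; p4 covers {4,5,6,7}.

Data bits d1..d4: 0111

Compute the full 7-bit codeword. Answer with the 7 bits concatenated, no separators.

0001111

Place data at non-parity positions: p1 p2 0 p4 1 1 1
p1 (pos 1,3,5,7): XOR of data positions = 0⊕1⊕1 = 0
p2 (pos 2,3,6,7): XOR of data positions = 0⊕1⊕1 = 0
p4 (pos 4,5,6,7): XOR of data positions = 1⊕1⊕1 = 1
Codeword: 0001111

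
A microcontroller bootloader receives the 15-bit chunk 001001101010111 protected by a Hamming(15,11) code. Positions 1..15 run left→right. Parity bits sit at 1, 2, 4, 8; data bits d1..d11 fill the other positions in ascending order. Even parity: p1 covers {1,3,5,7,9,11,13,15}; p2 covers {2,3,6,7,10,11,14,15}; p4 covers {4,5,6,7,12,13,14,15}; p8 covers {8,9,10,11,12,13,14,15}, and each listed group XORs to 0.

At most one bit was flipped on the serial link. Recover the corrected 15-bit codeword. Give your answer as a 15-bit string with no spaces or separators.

001001101011111

s1 (pos 1,3,5,7,9,11,13,15): 0⊕1⊕0⊕1⊕1⊕1⊕1⊕1 = 0
s2 (pos 2,3,6,7,10,11,14,15): 0⊕1⊕1⊕1⊕0⊕1⊕1⊕1 = 0
s4 (pos 4,5,6,7,12,13,14,15): 0⊕0⊕1⊕1⊕0⊕1⊕1⊕1 = 1
s8 (pos 8,9,10,11,12,13,14,15): 0⊕1⊕0⊕1⊕0⊕1⊕1⊕1 = 1
Syndrome s8…s1 = 1100 → error at position 12.
Flip position 12: 001001101010111 → 001001101011111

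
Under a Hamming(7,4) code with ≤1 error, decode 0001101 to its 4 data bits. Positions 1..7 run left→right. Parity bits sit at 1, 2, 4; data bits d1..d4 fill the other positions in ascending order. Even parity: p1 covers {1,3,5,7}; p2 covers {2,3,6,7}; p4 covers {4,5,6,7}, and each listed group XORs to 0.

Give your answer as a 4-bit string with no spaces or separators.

s1 (pos 1,3,5,7): 0⊕0⊕1⊕1 = 0
s2 (pos 2,3,6,7): 0⊕0⊕0⊕1 = 1
s4 (pos 4,5,6,7): 1⊕1⊕0⊕1 = 1
Syndrome s4…s1 = 110 → error at position 6.
Flip position 6: 0001101 → 0001111
Read data bits from positions 3,5,6,7: 0111

0111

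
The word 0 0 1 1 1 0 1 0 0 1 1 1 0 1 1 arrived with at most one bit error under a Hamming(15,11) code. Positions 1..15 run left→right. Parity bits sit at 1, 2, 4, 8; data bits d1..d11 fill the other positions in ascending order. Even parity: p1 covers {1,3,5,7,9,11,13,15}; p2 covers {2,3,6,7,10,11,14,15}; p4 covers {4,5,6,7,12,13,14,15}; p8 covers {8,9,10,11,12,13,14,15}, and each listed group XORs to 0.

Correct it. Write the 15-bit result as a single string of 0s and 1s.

s1 (pos 1,3,5,7,9,11,13,15): 0⊕1⊕1⊕1⊕0⊕1⊕0⊕1 = 1
s2 (pos 2,3,6,7,10,11,14,15): 0⊕1⊕0⊕1⊕1⊕1⊕1⊕1 = 0
s4 (pos 4,5,6,7,12,13,14,15): 1⊕1⊕0⊕1⊕1⊕0⊕1⊕1 = 0
s8 (pos 8,9,10,11,12,13,14,15): 0⊕0⊕1⊕1⊕1⊕0⊕1⊕1 = 1
Syndrome s8…s1 = 1001 → error at position 9.
Flip position 9: 001110100111011 → 001110101111011

001110101111011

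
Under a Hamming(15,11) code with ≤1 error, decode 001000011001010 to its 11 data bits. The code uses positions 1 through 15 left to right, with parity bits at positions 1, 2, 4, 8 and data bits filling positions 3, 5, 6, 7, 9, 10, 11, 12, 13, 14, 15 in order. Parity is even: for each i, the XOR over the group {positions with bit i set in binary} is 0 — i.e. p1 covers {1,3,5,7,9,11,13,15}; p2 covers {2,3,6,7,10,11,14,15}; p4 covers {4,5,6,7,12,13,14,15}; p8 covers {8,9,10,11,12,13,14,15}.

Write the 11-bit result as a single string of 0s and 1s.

s1 (pos 1,3,5,7,9,11,13,15): 0⊕1⊕0⊕0⊕1⊕0⊕0⊕0 = 0
s2 (pos 2,3,6,7,10,11,14,15): 0⊕1⊕0⊕0⊕0⊕0⊕1⊕0 = 0
s4 (pos 4,5,6,7,12,13,14,15): 0⊕0⊕0⊕0⊕1⊕0⊕1⊕0 = 0
s8 (pos 8,9,10,11,12,13,14,15): 1⊕1⊕0⊕0⊕1⊕0⊕1⊕0 = 0
Syndrome s8…s1 = 0000 → no error.
Read data bits from positions 3,5,6,7,9,10,11,12,13,14,15: 10001001010

10001001010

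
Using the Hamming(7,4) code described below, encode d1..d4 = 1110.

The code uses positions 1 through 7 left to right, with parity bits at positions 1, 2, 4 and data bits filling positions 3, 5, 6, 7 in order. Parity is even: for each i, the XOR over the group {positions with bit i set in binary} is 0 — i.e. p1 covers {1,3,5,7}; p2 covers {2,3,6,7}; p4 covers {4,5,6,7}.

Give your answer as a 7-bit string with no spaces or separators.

Place data at non-parity positions: p1 p2 1 p4 1 1 0
p1 (pos 1,3,5,7): XOR of data positions = 1⊕1⊕0 = 0
p2 (pos 2,3,6,7): XOR of data positions = 1⊕1⊕0 = 0
p4 (pos 4,5,6,7): XOR of data positions = 1⊕1⊕0 = 0
Codeword: 0010110

0010110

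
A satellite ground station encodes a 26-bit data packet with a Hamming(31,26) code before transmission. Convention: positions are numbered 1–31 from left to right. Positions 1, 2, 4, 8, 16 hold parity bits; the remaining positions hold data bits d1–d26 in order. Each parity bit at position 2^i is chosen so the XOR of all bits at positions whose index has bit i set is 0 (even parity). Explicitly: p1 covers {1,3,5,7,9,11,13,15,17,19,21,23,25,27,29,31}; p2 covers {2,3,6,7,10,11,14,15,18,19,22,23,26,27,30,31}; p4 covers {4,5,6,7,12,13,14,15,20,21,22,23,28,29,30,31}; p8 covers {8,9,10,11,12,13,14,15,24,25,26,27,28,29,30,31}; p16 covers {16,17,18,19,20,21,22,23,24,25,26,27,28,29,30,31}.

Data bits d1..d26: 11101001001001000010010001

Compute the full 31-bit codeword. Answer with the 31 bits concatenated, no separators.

1011110010010010001000010010001

Place data at non-parity positions: p1 p2 1 p4 1 1 0 p8 1 0 0 1 0 0 1 p16 0 0 1 0 0 0 0 1 0 0 1 0 0 0 1
p1 (pos 1,3,5,7,9,11,13,15,17,19,21,23,25,27,29,31): XOR of data positions = 1⊕1⊕0⊕1⊕0⊕0⊕1⊕0⊕1⊕0⊕0⊕0⊕1⊕0⊕1 = 1
p2 (pos 2,3,6,7,10,11,14,15,18,19,22,23,26,27,30,31): XOR of data positions = 1⊕1⊕0⊕0⊕0⊕0⊕1⊕0⊕1⊕0⊕0⊕0⊕1⊕0⊕1 = 0
p4 (pos 4,5,6,7,12,13,14,15,20,21,22,23,28,29,30,31): XOR of data positions = 1⊕1⊕0⊕1⊕0⊕0⊕1⊕0⊕0⊕0⊕0⊕0⊕0⊕0⊕1 = 1
p8 (pos 8,9,10,11,12,13,14,15,24,25,26,27,28,29,30,31): XOR of data positions = 1⊕0⊕0⊕1⊕0⊕0⊕1⊕1⊕0⊕0⊕1⊕0⊕0⊕0⊕1 = 0
p16 (pos 16,17,18,19,20,21,22,23,24,25,26,27,28,29,30,31): XOR of data positions = 0⊕0⊕1⊕0⊕0⊕0⊕0⊕1⊕0⊕0⊕1⊕0⊕0⊕0⊕1 = 0
Codeword: 1011110010010010001000010010001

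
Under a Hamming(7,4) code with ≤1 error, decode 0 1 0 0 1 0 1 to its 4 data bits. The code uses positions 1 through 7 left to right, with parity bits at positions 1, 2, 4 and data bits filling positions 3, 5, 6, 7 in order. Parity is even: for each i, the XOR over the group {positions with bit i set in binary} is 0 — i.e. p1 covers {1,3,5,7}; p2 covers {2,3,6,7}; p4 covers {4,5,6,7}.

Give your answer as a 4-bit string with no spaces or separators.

0101

s1 (pos 1,3,5,7): 0⊕0⊕1⊕1 = 0
s2 (pos 2,3,6,7): 1⊕0⊕0⊕1 = 0
s4 (pos 4,5,6,7): 0⊕1⊕0⊕1 = 0
Syndrome s4…s1 = 000 → no error.
Read data bits from positions 3,5,6,7: 0101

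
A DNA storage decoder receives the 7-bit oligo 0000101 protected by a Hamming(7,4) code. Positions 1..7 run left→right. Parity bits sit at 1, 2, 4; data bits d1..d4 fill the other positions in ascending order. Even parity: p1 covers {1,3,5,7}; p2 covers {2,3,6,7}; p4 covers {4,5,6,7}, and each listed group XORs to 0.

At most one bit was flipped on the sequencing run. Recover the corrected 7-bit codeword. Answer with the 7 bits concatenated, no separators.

0100101

s1 (pos 1,3,5,7): 0⊕0⊕1⊕1 = 0
s2 (pos 2,3,6,7): 0⊕0⊕0⊕1 = 1
s4 (pos 4,5,6,7): 0⊕1⊕0⊕1 = 0
Syndrome s4…s1 = 010 → error at position 2.
Flip position 2: 0000101 → 0100101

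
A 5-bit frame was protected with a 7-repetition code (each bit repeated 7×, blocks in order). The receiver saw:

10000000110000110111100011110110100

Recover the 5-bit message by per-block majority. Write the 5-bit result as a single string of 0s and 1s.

00110

Block 1 (1000000): 1 one → 0
Block 2 (0110000): 2 ones → 0
Block 3 (1101111): 6 ones → 1
Block 4 (0001111): 4 ones → 1
Block 5 (0110100): 3 ones → 0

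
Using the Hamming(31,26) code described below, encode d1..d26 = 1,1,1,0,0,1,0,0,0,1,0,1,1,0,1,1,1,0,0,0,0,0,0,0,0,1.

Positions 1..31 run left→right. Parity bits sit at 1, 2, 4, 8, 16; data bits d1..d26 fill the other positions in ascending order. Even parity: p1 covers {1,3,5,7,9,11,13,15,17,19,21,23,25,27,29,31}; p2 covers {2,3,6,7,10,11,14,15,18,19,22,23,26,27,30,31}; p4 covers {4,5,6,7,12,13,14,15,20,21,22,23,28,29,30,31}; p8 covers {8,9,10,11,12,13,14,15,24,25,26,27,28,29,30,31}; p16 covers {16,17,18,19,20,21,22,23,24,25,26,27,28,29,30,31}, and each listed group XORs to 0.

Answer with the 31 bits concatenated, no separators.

Place data at non-parity positions: p1 p2 1 p4 1 1 0 p8 0 1 0 0 0 1 0 p16 1 1 0 1 1 1 0 0 0 0 0 0 0 0 1
p1 (pos 1,3,5,7,9,11,13,15,17,19,21,23,25,27,29,31): XOR of data positions = 1⊕1⊕0⊕0⊕0⊕0⊕0⊕1⊕0⊕1⊕0⊕0⊕0⊕0⊕1 = 1
p2 (pos 2,3,6,7,10,11,14,15,18,19,22,23,26,27,30,31): XOR of data positions = 1⊕1⊕0⊕1⊕0⊕1⊕0⊕1⊕0⊕1⊕0⊕0⊕0⊕0⊕1 = 1
p4 (pos 4,5,6,7,12,13,14,15,20,21,22,23,28,29,30,31): XOR of data positions = 1⊕1⊕0⊕0⊕0⊕1⊕0⊕1⊕1⊕1⊕0⊕0⊕0⊕0⊕1 = 1
p8 (pos 8,9,10,11,12,13,14,15,24,25,26,27,28,29,30,31): XOR of data positions = 0⊕1⊕0⊕0⊕0⊕1⊕0⊕0⊕0⊕0⊕0⊕0⊕0⊕0⊕1 = 1
p16 (pos 16,17,18,19,20,21,22,23,24,25,26,27,28,29,30,31): XOR of data positions = 1⊕1⊕0⊕1⊕1⊕1⊕0⊕0⊕0⊕0⊕0⊕0⊕0⊕0⊕1 = 0
Codeword: 1111110101000100110111000000001

1111110101000100110111000000001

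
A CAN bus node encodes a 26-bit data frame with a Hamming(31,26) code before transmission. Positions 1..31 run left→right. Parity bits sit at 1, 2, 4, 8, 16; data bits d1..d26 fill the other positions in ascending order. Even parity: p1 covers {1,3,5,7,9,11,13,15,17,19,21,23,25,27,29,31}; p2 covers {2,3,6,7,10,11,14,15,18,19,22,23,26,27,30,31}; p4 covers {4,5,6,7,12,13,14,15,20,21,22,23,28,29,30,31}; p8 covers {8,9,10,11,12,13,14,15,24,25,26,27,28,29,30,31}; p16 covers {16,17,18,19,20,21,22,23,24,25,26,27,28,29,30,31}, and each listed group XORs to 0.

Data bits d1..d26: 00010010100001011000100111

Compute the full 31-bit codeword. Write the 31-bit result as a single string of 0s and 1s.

Place data at non-parity positions: p1 p2 0 p4 0 0 1 p8 0 0 1 0 1 0 0 p16 0 0 1 0 1 1 0 0 0 1 0 0 1 1 1
p1 (pos 1,3,5,7,9,11,13,15,17,19,21,23,25,27,29,31): XOR of data positions = 0⊕0⊕1⊕0⊕1⊕1⊕0⊕0⊕1⊕1⊕0⊕0⊕0⊕1⊕1 = 1
p2 (pos 2,3,6,7,10,11,14,15,18,19,22,23,26,27,30,31): XOR of data positions = 0⊕0⊕1⊕0⊕1⊕0⊕0⊕0⊕1⊕1⊕0⊕1⊕0⊕1⊕1 = 1
p4 (pos 4,5,6,7,12,13,14,15,20,21,22,23,28,29,30,31): XOR of data positions = 0⊕0⊕1⊕0⊕1⊕0⊕0⊕0⊕1⊕1⊕0⊕0⊕1⊕1⊕1 = 1
p8 (pos 8,9,10,11,12,13,14,15,24,25,26,27,28,29,30,31): XOR of data positions = 0⊕0⊕1⊕0⊕1⊕0⊕0⊕0⊕0⊕1⊕0⊕0⊕1⊕1⊕1 = 0
p16 (pos 16,17,18,19,20,21,22,23,24,25,26,27,28,29,30,31): XOR of data positions = 0⊕0⊕1⊕0⊕1⊕1⊕0⊕0⊕0⊕1⊕0⊕0⊕1⊕1⊕1 = 1
Codeword: 1101001000101001001011000100111

1101001000101001001011000100111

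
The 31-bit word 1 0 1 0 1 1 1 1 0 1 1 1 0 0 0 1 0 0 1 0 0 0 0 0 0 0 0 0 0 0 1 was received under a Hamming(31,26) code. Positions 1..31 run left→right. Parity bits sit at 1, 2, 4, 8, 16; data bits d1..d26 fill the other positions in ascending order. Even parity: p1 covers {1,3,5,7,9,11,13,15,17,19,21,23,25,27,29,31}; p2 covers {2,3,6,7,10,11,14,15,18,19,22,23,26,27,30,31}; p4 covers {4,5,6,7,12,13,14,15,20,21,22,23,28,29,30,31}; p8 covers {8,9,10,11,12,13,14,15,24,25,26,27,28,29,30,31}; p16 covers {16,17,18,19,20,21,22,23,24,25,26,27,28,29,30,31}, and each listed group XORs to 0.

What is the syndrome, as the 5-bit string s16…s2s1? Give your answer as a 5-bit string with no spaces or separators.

s1 (pos 1,3,5,7,9,11,13,15,17,19,21,23,25,27,29,31): 1⊕1⊕1⊕1⊕0⊕1⊕0⊕0⊕0⊕1⊕0⊕0⊕0⊕0⊕0⊕1 = 1
s2 (pos 2,3,6,7,10,11,14,15,18,19,22,23,26,27,30,31): 0⊕1⊕1⊕1⊕1⊕1⊕0⊕0⊕0⊕1⊕0⊕0⊕0⊕0⊕0⊕1 = 1
s4 (pos 4,5,6,7,12,13,14,15,20,21,22,23,28,29,30,31): 0⊕1⊕1⊕1⊕1⊕0⊕0⊕0⊕0⊕0⊕0⊕0⊕0⊕0⊕0⊕1 = 1
s8 (pos 8,9,10,11,12,13,14,15,24,25,26,27,28,29,30,31): 1⊕0⊕1⊕1⊕1⊕0⊕0⊕0⊕0⊕0⊕0⊕0⊕0⊕0⊕0⊕1 = 1
s16 (pos 16,17,18,19,20,21,22,23,24,25,26,27,28,29,30,31): 1⊕0⊕0⊕1⊕0⊕0⊕0⊕0⊕0⊕0⊕0⊕0⊕0⊕0⊕0⊕1 = 1
Syndrome s16…s1 = 11111 → error at position 31.

11111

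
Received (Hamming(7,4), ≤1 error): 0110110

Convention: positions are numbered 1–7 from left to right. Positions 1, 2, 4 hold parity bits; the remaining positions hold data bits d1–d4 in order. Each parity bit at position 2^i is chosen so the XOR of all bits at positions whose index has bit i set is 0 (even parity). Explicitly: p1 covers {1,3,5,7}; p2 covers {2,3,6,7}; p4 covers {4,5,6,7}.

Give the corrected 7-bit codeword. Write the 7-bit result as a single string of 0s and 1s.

0010110

s1 (pos 1,3,5,7): 0⊕1⊕1⊕0 = 0
s2 (pos 2,3,6,7): 1⊕1⊕1⊕0 = 1
s4 (pos 4,5,6,7): 0⊕1⊕1⊕0 = 0
Syndrome s4…s1 = 010 → error at position 2.
Flip position 2: 0110110 → 0010110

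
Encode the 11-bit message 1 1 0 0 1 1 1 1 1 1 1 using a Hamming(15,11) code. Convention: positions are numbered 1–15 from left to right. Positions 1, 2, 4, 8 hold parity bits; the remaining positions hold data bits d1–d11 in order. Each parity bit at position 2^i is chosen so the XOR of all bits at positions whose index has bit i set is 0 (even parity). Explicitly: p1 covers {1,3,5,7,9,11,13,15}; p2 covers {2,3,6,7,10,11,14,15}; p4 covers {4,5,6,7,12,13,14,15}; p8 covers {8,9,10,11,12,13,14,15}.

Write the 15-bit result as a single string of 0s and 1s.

Place data at non-parity positions: p1 p2 1 p4 1 0 0 p8 1 1 1 1 1 1 1
p1 (pos 1,3,5,7,9,11,13,15): XOR of data positions = 1⊕1⊕0⊕1⊕1⊕1⊕1 = 0
p2 (pos 2,3,6,7,10,11,14,15): XOR of data positions = 1⊕0⊕0⊕1⊕1⊕1⊕1 = 1
p4 (pos 4,5,6,7,12,13,14,15): XOR of data positions = 1⊕0⊕0⊕1⊕1⊕1⊕1 = 1
p8 (pos 8,9,10,11,12,13,14,15): XOR of data positions = 1⊕1⊕1⊕1⊕1⊕1⊕1 = 1
Codeword: 011110011111111

011110011111111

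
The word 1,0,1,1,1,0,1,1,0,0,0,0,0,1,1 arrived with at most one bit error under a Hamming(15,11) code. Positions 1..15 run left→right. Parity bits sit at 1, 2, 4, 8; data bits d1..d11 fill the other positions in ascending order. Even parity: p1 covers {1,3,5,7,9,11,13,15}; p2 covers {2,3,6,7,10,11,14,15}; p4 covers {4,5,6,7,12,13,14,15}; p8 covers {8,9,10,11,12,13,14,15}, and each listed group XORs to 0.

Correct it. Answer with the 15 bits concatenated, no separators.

s1 (pos 1,3,5,7,9,11,13,15): 1⊕1⊕1⊕1⊕0⊕0⊕0⊕1 = 1
s2 (pos 2,3,6,7,10,11,14,15): 0⊕1⊕0⊕1⊕0⊕0⊕1⊕1 = 0
s4 (pos 4,5,6,7,12,13,14,15): 1⊕1⊕0⊕1⊕0⊕0⊕1⊕1 = 1
s8 (pos 8,9,10,11,12,13,14,15): 1⊕0⊕0⊕0⊕0⊕0⊕1⊕1 = 1
Syndrome s8…s1 = 1101 → error at position 13.
Flip position 13: 101110110000011 → 101110110000111

101110110000111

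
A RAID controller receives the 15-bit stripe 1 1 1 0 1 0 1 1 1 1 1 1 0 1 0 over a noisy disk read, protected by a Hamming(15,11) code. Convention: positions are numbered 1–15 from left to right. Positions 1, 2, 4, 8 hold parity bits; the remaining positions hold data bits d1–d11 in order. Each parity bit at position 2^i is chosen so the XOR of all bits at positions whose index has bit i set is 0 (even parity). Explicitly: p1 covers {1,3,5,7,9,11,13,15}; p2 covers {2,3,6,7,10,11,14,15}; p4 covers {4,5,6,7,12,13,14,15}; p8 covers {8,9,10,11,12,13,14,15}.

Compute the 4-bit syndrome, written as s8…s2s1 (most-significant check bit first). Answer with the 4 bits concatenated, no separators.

0000

s1 (pos 1,3,5,7,9,11,13,15): 1⊕1⊕1⊕1⊕1⊕1⊕0⊕0 = 0
s2 (pos 2,3,6,7,10,11,14,15): 1⊕1⊕0⊕1⊕1⊕1⊕1⊕0 = 0
s4 (pos 4,5,6,7,12,13,14,15): 0⊕1⊕0⊕1⊕1⊕0⊕1⊕0 = 0
s8 (pos 8,9,10,11,12,13,14,15): 1⊕1⊕1⊕1⊕1⊕0⊕1⊕0 = 0
Syndrome s8…s1 = 0000 → no error.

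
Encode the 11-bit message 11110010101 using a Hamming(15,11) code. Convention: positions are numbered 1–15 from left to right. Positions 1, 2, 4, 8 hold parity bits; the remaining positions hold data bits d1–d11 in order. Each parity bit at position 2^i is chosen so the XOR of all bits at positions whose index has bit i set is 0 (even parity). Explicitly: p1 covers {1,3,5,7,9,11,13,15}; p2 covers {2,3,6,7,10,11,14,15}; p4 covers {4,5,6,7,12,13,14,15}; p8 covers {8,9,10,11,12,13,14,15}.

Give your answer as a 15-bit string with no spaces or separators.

Place data at non-parity positions: p1 p2 1 p4 1 1 1 p8 0 0 1 0 1 0 1
p1 (pos 1,3,5,7,9,11,13,15): XOR of data positions = 1⊕1⊕1⊕0⊕1⊕1⊕1 = 0
p2 (pos 2,3,6,7,10,11,14,15): XOR of data positions = 1⊕1⊕1⊕0⊕1⊕0⊕1 = 1
p4 (pos 4,5,6,7,12,13,14,15): XOR of data positions = 1⊕1⊕1⊕0⊕1⊕0⊕1 = 1
p8 (pos 8,9,10,11,12,13,14,15): XOR of data positions = 0⊕0⊕1⊕0⊕1⊕0⊕1 = 1
Codeword: 011111110010101

011111110010101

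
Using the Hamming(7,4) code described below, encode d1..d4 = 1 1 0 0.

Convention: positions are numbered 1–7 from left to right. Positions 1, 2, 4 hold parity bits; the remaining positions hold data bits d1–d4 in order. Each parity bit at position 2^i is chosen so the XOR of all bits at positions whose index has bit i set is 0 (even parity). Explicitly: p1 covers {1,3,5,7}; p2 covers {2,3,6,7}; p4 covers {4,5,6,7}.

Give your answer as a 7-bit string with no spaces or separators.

0111100

Place data at non-parity positions: p1 p2 1 p4 1 0 0
p1 (pos 1,3,5,7): XOR of data positions = 1⊕1⊕0 = 0
p2 (pos 2,3,6,7): XOR of data positions = 1⊕0⊕0 = 1
p4 (pos 4,5,6,7): XOR of data positions = 1⊕0⊕0 = 1
Codeword: 0111100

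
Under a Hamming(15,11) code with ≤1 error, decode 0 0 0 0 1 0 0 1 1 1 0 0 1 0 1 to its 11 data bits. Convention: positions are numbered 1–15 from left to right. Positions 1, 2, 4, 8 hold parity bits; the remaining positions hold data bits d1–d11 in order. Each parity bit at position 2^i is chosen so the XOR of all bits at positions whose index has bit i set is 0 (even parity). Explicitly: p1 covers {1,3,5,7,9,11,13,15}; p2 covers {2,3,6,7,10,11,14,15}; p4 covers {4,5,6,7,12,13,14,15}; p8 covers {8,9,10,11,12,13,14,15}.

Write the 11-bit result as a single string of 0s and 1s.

s1 (pos 1,3,5,7,9,11,13,15): 0⊕0⊕1⊕0⊕1⊕0⊕1⊕1 = 0
s2 (pos 2,3,6,7,10,11,14,15): 0⊕0⊕0⊕0⊕1⊕0⊕0⊕1 = 0
s4 (pos 4,5,6,7,12,13,14,15): 0⊕1⊕0⊕0⊕0⊕1⊕0⊕1 = 1
s8 (pos 8,9,10,11,12,13,14,15): 1⊕1⊕1⊕0⊕0⊕1⊕0⊕1 = 1
Syndrome s8…s1 = 1100 → error at position 12.
Flip position 12: 000010011100101 → 000010011101101
Read data bits from positions 3,5,6,7,9,10,11,12,13,14,15: 01001101101

01001101101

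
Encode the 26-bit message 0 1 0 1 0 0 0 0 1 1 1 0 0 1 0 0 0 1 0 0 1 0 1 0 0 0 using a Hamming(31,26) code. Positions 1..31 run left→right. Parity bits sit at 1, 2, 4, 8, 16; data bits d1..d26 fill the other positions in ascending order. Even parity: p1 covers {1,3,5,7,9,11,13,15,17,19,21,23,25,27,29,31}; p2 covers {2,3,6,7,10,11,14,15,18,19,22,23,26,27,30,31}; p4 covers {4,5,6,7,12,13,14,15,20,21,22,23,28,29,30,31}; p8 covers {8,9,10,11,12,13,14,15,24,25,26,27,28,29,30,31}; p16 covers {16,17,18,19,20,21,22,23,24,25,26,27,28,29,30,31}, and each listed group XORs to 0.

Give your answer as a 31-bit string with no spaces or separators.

0001101100001110001000100101000

Place data at non-parity positions: p1 p2 0 p4 1 0 1 p8 0 0 0 0 1 1 1 p16 0 0 1 0 0 0 1 0 0 1 0 1 0 0 0
p1 (pos 1,3,5,7,9,11,13,15,17,19,21,23,25,27,29,31): XOR of data positions = 0⊕1⊕1⊕0⊕0⊕1⊕1⊕0⊕1⊕0⊕1⊕0⊕0⊕0⊕0 = 0
p2 (pos 2,3,6,7,10,11,14,15,18,19,22,23,26,27,30,31): XOR of data positions = 0⊕0⊕1⊕0⊕0⊕1⊕1⊕0⊕1⊕0⊕1⊕1⊕0⊕0⊕0 = 0
p4 (pos 4,5,6,7,12,13,14,15,20,21,22,23,28,29,30,31): XOR of data positions = 1⊕0⊕1⊕0⊕1⊕1⊕1⊕0⊕0⊕0⊕1⊕1⊕0⊕0⊕0 = 1
p8 (pos 8,9,10,11,12,13,14,15,24,25,26,27,28,29,30,31): XOR of data positions = 0⊕0⊕0⊕0⊕1⊕1⊕1⊕0⊕0⊕1⊕0⊕1⊕0⊕0⊕0 = 1
p16 (pos 16,17,18,19,20,21,22,23,24,25,26,27,28,29,30,31): XOR of data positions = 0⊕0⊕1⊕0⊕0⊕0⊕1⊕0⊕0⊕1⊕0⊕1⊕0⊕0⊕0 = 0
Codeword: 0001101100001110001000100101000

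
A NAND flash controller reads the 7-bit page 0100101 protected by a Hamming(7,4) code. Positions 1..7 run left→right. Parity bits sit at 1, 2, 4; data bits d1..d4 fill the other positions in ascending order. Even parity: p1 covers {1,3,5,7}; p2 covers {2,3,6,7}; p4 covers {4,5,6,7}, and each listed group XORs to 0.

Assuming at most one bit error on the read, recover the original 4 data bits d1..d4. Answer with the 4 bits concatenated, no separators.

s1 (pos 1,3,5,7): 0⊕0⊕1⊕1 = 0
s2 (pos 2,3,6,7): 1⊕0⊕0⊕1 = 0
s4 (pos 4,5,6,7): 0⊕1⊕0⊕1 = 0
Syndrome s4…s1 = 000 → no error.
Read data bits from positions 3,5,6,7: 0101

0101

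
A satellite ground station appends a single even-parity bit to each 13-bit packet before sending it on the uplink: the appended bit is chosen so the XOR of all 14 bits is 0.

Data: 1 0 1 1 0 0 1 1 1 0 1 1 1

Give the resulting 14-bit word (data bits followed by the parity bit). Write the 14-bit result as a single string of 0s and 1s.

10110011101111

XOR of the 13 data bits: 1⊕0⊕1⊕1⊕0⊕0⊕1⊕1⊕1⊕0⊕1⊕1⊕1 = 1
Parity bit = 1 (so all 14 bits XOR to 0).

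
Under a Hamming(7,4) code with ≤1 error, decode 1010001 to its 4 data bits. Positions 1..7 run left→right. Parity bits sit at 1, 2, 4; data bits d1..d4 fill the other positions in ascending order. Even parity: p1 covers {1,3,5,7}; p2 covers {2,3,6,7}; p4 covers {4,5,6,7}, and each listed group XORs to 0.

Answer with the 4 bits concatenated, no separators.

s1 (pos 1,3,5,7): 1⊕1⊕0⊕1 = 1
s2 (pos 2,3,6,7): 0⊕1⊕0⊕1 = 0
s4 (pos 4,5,6,7): 0⊕0⊕0⊕1 = 1
Syndrome s4…s1 = 101 → error at position 5.
Flip position 5: 1010001 → 1010101
Read data bits from positions 3,5,6,7: 1101

1101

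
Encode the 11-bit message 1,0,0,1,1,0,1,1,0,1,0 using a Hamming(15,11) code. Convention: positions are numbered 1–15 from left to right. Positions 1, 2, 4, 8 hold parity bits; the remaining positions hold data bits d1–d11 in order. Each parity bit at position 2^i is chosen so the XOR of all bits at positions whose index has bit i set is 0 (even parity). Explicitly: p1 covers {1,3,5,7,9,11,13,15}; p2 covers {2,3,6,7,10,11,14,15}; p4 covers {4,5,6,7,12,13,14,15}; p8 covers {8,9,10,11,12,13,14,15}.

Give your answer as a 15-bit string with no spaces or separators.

Place data at non-parity positions: p1 p2 1 p4 0 0 1 p8 1 0 1 1 0 1 0
p1 (pos 1,3,5,7,9,11,13,15): XOR of data positions = 1⊕0⊕1⊕1⊕1⊕0⊕0 = 0
p2 (pos 2,3,6,7,10,11,14,15): XOR of data positions = 1⊕0⊕1⊕0⊕1⊕1⊕0 = 0
p4 (pos 4,5,6,7,12,13,14,15): XOR of data positions = 0⊕0⊕1⊕1⊕0⊕1⊕0 = 1
p8 (pos 8,9,10,11,12,13,14,15): XOR of data positions = 1⊕0⊕1⊕1⊕0⊕1⊕0 = 0
Codeword: 001100101011010

001100101011010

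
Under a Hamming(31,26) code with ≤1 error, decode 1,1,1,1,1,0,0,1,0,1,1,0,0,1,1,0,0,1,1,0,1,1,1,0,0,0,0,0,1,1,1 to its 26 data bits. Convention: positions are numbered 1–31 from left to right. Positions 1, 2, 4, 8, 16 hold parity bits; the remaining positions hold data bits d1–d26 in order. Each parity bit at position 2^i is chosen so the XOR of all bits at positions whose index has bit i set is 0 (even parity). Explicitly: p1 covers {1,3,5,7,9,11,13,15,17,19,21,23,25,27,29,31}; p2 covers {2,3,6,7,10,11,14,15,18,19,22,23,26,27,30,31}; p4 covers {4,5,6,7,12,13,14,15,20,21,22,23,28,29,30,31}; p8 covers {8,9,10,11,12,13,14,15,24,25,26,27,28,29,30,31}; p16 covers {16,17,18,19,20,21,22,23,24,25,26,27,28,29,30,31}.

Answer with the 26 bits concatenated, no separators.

s1 (pos 1,3,5,7,9,11,13,15,17,19,21,23,25,27,29,31): 1⊕1⊕1⊕0⊕0⊕1⊕0⊕1⊕0⊕1⊕1⊕1⊕0⊕0⊕1⊕1 = 0
s2 (pos 2,3,6,7,10,11,14,15,18,19,22,23,26,27,30,31): 1⊕1⊕0⊕0⊕1⊕1⊕1⊕1⊕1⊕1⊕1⊕1⊕0⊕0⊕1⊕1 = 0
s4 (pos 4,5,6,7,12,13,14,15,20,21,22,23,28,29,30,31): 1⊕1⊕0⊕0⊕0⊕0⊕1⊕1⊕0⊕1⊕1⊕1⊕0⊕1⊕1⊕1 = 0
s8 (pos 8,9,10,11,12,13,14,15,24,25,26,27,28,29,30,31): 1⊕0⊕1⊕1⊕0⊕0⊕1⊕1⊕0⊕0⊕0⊕0⊕0⊕1⊕1⊕1 = 0
s16 (pos 16,17,18,19,20,21,22,23,24,25,26,27,28,29,30,31): 0⊕0⊕1⊕1⊕0⊕1⊕1⊕1⊕0⊕0⊕0⊕0⊕0⊕1⊕1⊕1 = 0
Syndrome s16…s1 = 00000 → no error.
Read data bits from positions 3,5,6,7,9,10,11,12,13,14,15,17,18,19,20,21,22,23,24,25,26,27,28,29,30,31: 11000110011011011100000111

11000110011011011100000111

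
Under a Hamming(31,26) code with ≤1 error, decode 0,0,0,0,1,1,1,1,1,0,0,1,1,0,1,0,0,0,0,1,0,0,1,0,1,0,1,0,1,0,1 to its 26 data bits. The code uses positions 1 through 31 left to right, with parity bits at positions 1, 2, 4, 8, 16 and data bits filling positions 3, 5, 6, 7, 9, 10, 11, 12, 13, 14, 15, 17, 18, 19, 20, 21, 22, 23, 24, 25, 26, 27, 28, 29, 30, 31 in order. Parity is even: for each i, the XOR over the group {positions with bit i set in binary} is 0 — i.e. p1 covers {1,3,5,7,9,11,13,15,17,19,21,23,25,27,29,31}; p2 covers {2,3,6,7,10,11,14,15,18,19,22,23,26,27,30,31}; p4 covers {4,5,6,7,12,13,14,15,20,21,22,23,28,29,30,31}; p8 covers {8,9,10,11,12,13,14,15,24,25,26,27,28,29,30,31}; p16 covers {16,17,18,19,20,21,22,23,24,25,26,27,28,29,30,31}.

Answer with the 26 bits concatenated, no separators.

01111001101000100101010101

s1 (pos 1,3,5,7,9,11,13,15,17,19,21,23,25,27,29,31): 0⊕0⊕1⊕1⊕1⊕0⊕1⊕1⊕0⊕0⊕0⊕1⊕1⊕1⊕1⊕1 = 0
s2 (pos 2,3,6,7,10,11,14,15,18,19,22,23,26,27,30,31): 0⊕0⊕1⊕1⊕0⊕0⊕0⊕1⊕0⊕0⊕0⊕1⊕0⊕1⊕0⊕1 = 0
s4 (pos 4,5,6,7,12,13,14,15,20,21,22,23,28,29,30,31): 0⊕1⊕1⊕1⊕1⊕1⊕0⊕1⊕1⊕0⊕0⊕1⊕0⊕1⊕0⊕1 = 0
s8 (pos 8,9,10,11,12,13,14,15,24,25,26,27,28,29,30,31): 1⊕1⊕0⊕0⊕1⊕1⊕0⊕1⊕0⊕1⊕0⊕1⊕0⊕1⊕0⊕1 = 1
s16 (pos 16,17,18,19,20,21,22,23,24,25,26,27,28,29,30,31): 0⊕0⊕0⊕0⊕1⊕0⊕0⊕1⊕0⊕1⊕0⊕1⊕0⊕1⊕0⊕1 = 0
Syndrome s16…s1 = 01000 → error at position 8.
Flip position 8: 0000111110011010000100101010101 → 0000111010011010000100101010101
Read data bits from positions 3,5,6,7,9,10,11,12,13,14,15,17,18,19,20,21,22,23,24,25,26,27,28,29,30,31: 01111001101000100101010101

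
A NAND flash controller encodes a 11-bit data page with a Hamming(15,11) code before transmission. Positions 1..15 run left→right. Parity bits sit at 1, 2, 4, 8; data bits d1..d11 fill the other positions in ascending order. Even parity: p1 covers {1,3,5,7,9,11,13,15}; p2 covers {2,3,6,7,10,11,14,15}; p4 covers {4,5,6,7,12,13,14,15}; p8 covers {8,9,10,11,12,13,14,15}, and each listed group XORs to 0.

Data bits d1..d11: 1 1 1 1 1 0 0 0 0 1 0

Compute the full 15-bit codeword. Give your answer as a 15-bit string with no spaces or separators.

001011101000010

Place data at non-parity positions: p1 p2 1 p4 1 1 1 p8 1 0 0 0 0 1 0
p1 (pos 1,3,5,7,9,11,13,15): XOR of data positions = 1⊕1⊕1⊕1⊕0⊕0⊕0 = 0
p2 (pos 2,3,6,7,10,11,14,15): XOR of data positions = 1⊕1⊕1⊕0⊕0⊕1⊕0 = 0
p4 (pos 4,5,6,7,12,13,14,15): XOR of data positions = 1⊕1⊕1⊕0⊕0⊕1⊕0 = 0
p8 (pos 8,9,10,11,12,13,14,15): XOR of data positions = 1⊕0⊕0⊕0⊕0⊕1⊕0 = 0
Codeword: 001011101000010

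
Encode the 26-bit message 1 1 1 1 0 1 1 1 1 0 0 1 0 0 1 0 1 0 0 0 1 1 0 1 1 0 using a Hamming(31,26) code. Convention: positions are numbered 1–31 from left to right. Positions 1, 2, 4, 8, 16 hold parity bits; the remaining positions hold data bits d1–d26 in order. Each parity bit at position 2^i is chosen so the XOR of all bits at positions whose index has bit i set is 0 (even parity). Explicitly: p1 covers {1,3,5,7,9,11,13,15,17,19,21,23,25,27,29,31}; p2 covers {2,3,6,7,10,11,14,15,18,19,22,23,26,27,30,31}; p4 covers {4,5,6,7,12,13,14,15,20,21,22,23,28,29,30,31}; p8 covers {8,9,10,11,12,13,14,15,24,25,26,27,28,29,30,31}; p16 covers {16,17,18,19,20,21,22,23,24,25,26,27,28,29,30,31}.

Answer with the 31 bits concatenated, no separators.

0111111001111001100101000110110

Place data at non-parity positions: p1 p2 1 p4 1 1 1 p8 0 1 1 1 1 0 0 p16 1 0 0 1 0 1 0 0 0 1 1 0 1 1 0
p1 (pos 1,3,5,7,9,11,13,15,17,19,21,23,25,27,29,31): XOR of data positions = 1⊕1⊕1⊕0⊕1⊕1⊕0⊕1⊕0⊕0⊕0⊕0⊕1⊕1⊕0 = 0
p2 (pos 2,3,6,7,10,11,14,15,18,19,22,23,26,27,30,31): XOR of data positions = 1⊕1⊕1⊕1⊕1⊕0⊕0⊕0⊕0⊕1⊕0⊕1⊕1⊕1⊕0 = 1
p4 (pos 4,5,6,7,12,13,14,15,20,21,22,23,28,29,30,31): XOR of data positions = 1⊕1⊕1⊕1⊕1⊕0⊕0⊕1⊕0⊕1⊕0⊕0⊕1⊕1⊕0 = 1
p8 (pos 8,9,10,11,12,13,14,15,24,25,26,27,28,29,30,31): XOR of data positions = 0⊕1⊕1⊕1⊕1⊕0⊕0⊕0⊕0⊕1⊕1⊕0⊕1⊕1⊕0 = 0
p16 (pos 16,17,18,19,20,21,22,23,24,25,26,27,28,29,30,31): XOR of data positions = 1⊕0⊕0⊕1⊕0⊕1⊕0⊕0⊕0⊕1⊕1⊕0⊕1⊕1⊕0 = 1
Codeword: 0111111001111001100101000110110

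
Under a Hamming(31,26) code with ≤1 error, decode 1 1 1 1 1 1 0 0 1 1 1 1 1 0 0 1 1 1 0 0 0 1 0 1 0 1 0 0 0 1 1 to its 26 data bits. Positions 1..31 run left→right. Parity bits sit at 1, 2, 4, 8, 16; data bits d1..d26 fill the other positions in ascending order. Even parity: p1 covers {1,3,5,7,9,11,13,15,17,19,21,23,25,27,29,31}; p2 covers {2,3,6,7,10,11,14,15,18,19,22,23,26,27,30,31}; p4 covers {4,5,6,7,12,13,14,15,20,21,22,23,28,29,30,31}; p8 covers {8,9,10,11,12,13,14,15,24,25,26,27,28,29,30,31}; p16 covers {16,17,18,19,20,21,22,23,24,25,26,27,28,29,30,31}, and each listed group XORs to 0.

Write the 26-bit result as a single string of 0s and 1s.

11101111100110001010100011

s1 (pos 1,3,5,7,9,11,13,15,17,19,21,23,25,27,29,31): 1⊕1⊕1⊕0⊕1⊕1⊕1⊕0⊕1⊕0⊕0⊕0⊕0⊕0⊕0⊕1 = 0
s2 (pos 2,3,6,7,10,11,14,15,18,19,22,23,26,27,30,31): 1⊕1⊕1⊕0⊕1⊕1⊕0⊕0⊕1⊕0⊕1⊕0⊕1⊕0⊕1⊕1 = 0
s4 (pos 4,5,6,7,12,13,14,15,20,21,22,23,28,29,30,31): 1⊕1⊕1⊕0⊕1⊕1⊕0⊕0⊕0⊕0⊕1⊕0⊕0⊕0⊕1⊕1 = 0
s8 (pos 8,9,10,11,12,13,14,15,24,25,26,27,28,29,30,31): 0⊕1⊕1⊕1⊕1⊕1⊕0⊕0⊕1⊕0⊕1⊕0⊕0⊕0⊕1⊕1 = 1
s16 (pos 16,17,18,19,20,21,22,23,24,25,26,27,28,29,30,31): 1⊕1⊕1⊕0⊕0⊕0⊕1⊕0⊕1⊕0⊕1⊕0⊕0⊕0⊕1⊕1 = 0
Syndrome s16…s1 = 01000 → error at position 8.
Flip position 8: 1111110011111001110001010100011 → 1111110111111001110001010100011
Read data bits from positions 3,5,6,7,9,10,11,12,13,14,15,17,18,19,20,21,22,23,24,25,26,27,28,29,30,31: 11101111100110001010100011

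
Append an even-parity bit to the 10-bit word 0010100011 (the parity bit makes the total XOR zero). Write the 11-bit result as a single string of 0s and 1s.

XOR of the 10 data bits: 0⊕0⊕1⊕0⊕1⊕0⊕0⊕0⊕1⊕1 = 0
Parity bit = 0 (so all 11 bits XOR to 0).

00101000110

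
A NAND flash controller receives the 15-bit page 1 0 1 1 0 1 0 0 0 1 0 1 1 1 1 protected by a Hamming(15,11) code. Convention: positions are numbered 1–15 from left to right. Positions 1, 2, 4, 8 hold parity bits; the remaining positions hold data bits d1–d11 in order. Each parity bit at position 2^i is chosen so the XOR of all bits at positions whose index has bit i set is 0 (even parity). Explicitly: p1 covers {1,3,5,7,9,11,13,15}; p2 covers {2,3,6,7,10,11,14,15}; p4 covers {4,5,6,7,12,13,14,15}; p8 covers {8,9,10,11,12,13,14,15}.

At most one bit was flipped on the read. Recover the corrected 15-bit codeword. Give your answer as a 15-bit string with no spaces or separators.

101101000001111

s1 (pos 1,3,5,7,9,11,13,15): 1⊕1⊕0⊕0⊕0⊕0⊕1⊕1 = 0
s2 (pos 2,3,6,7,10,11,14,15): 0⊕1⊕1⊕0⊕1⊕0⊕1⊕1 = 1
s4 (pos 4,5,6,7,12,13,14,15): 1⊕0⊕1⊕0⊕1⊕1⊕1⊕1 = 0
s8 (pos 8,9,10,11,12,13,14,15): 0⊕0⊕1⊕0⊕1⊕1⊕1⊕1 = 1
Syndrome s8…s1 = 1010 → error at position 10.
Flip position 10: 101101000101111 → 101101000001111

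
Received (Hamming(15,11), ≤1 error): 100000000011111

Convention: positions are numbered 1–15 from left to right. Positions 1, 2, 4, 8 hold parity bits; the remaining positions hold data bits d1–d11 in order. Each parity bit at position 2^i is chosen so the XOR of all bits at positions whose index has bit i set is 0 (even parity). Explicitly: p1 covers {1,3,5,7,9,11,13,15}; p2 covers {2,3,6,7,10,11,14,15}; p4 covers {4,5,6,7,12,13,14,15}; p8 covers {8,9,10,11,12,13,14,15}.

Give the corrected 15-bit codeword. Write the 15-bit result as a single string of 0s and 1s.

s1 (pos 1,3,5,7,9,11,13,15): 1⊕0⊕0⊕0⊕0⊕1⊕1⊕1 = 0
s2 (pos 2,3,6,7,10,11,14,15): 0⊕0⊕0⊕0⊕0⊕1⊕1⊕1 = 1
s4 (pos 4,5,6,7,12,13,14,15): 0⊕0⊕0⊕0⊕1⊕1⊕1⊕1 = 0
s8 (pos 8,9,10,11,12,13,14,15): 0⊕0⊕0⊕1⊕1⊕1⊕1⊕1 = 1
Syndrome s8…s1 = 1010 → error at position 10.
Flip position 10: 100000000011111 → 100000000111111

100000000111111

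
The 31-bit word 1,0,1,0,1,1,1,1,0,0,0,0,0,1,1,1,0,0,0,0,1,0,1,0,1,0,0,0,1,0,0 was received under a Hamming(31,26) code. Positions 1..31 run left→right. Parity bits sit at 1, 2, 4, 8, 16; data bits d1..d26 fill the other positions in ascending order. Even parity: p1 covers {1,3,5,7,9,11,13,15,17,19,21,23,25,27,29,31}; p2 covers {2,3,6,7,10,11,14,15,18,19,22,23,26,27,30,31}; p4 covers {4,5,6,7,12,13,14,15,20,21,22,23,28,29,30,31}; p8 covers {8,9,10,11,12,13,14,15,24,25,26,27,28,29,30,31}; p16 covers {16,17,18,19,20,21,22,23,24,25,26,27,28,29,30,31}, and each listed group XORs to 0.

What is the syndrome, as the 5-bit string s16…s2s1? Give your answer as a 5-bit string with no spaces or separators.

s1 (pos 1,3,5,7,9,11,13,15,17,19,21,23,25,27,29,31): 1⊕1⊕1⊕1⊕0⊕0⊕0⊕1⊕0⊕0⊕1⊕1⊕1⊕0⊕1⊕0 = 1
s2 (pos 2,3,6,7,10,11,14,15,18,19,22,23,26,27,30,31): 0⊕1⊕1⊕1⊕0⊕0⊕1⊕1⊕0⊕0⊕0⊕1⊕0⊕0⊕0⊕0 = 0
s4 (pos 4,5,6,7,12,13,14,15,20,21,22,23,28,29,30,31): 0⊕1⊕1⊕1⊕0⊕0⊕1⊕1⊕0⊕1⊕0⊕1⊕0⊕1⊕0⊕0 = 0
s8 (pos 8,9,10,11,12,13,14,15,24,25,26,27,28,29,30,31): 1⊕0⊕0⊕0⊕0⊕0⊕1⊕1⊕0⊕1⊕0⊕0⊕0⊕1⊕0⊕0 = 1
s16 (pos 16,17,18,19,20,21,22,23,24,25,26,27,28,29,30,31): 1⊕0⊕0⊕0⊕0⊕1⊕0⊕1⊕0⊕1⊕0⊕0⊕0⊕1⊕0⊕0 = 1
Syndrome s16…s1 = 11001 → error at position 25.

11001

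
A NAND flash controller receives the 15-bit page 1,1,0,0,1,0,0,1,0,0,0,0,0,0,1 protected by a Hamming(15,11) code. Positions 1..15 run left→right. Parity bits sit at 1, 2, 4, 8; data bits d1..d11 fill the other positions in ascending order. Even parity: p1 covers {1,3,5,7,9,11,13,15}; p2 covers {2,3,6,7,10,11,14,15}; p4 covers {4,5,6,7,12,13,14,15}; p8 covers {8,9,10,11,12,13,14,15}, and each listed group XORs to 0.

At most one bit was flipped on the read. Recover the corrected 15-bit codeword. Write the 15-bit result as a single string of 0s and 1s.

010010010000001

s1 (pos 1,3,5,7,9,11,13,15): 1⊕0⊕1⊕0⊕0⊕0⊕0⊕1 = 1
s2 (pos 2,3,6,7,10,11,14,15): 1⊕0⊕0⊕0⊕0⊕0⊕0⊕1 = 0
s4 (pos 4,5,6,7,12,13,14,15): 0⊕1⊕0⊕0⊕0⊕0⊕0⊕1 = 0
s8 (pos 8,9,10,11,12,13,14,15): 1⊕0⊕0⊕0⊕0⊕0⊕0⊕1 = 0
Syndrome s8…s1 = 0001 → error at position 1.
Flip position 1: 110010010000001 → 010010010000001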